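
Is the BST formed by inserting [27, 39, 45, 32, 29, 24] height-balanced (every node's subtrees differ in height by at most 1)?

Tree (level-order array): [27, 24, 39, None, None, 32, 45, 29]
Definition: a tree is height-balanced if, at every node, |h(left) - h(right)| <= 1 (empty subtree has height -1).
Bottom-up per-node check:
  node 24: h_left=-1, h_right=-1, diff=0 [OK], height=0
  node 29: h_left=-1, h_right=-1, diff=0 [OK], height=0
  node 32: h_left=0, h_right=-1, diff=1 [OK], height=1
  node 45: h_left=-1, h_right=-1, diff=0 [OK], height=0
  node 39: h_left=1, h_right=0, diff=1 [OK], height=2
  node 27: h_left=0, h_right=2, diff=2 [FAIL (|0-2|=2 > 1)], height=3
Node 27 violates the condition: |0 - 2| = 2 > 1.
Result: Not balanced


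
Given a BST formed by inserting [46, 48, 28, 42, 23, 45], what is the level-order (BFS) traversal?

Tree insertion order: [46, 48, 28, 42, 23, 45]
Tree (level-order array): [46, 28, 48, 23, 42, None, None, None, None, None, 45]
BFS from the root, enqueuing left then right child of each popped node:
  queue [46] -> pop 46, enqueue [28, 48], visited so far: [46]
  queue [28, 48] -> pop 28, enqueue [23, 42], visited so far: [46, 28]
  queue [48, 23, 42] -> pop 48, enqueue [none], visited so far: [46, 28, 48]
  queue [23, 42] -> pop 23, enqueue [none], visited so far: [46, 28, 48, 23]
  queue [42] -> pop 42, enqueue [45], visited so far: [46, 28, 48, 23, 42]
  queue [45] -> pop 45, enqueue [none], visited so far: [46, 28, 48, 23, 42, 45]
Result: [46, 28, 48, 23, 42, 45]


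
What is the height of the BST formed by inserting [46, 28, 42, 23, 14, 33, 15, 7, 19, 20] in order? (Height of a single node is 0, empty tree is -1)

Insertion order: [46, 28, 42, 23, 14, 33, 15, 7, 19, 20]
Tree (level-order array): [46, 28, None, 23, 42, 14, None, 33, None, 7, 15, None, None, None, None, None, 19, None, 20]
Compute height bottom-up (empty subtree = -1):
  height(7) = 1 + max(-1, -1) = 0
  height(20) = 1 + max(-1, -1) = 0
  height(19) = 1 + max(-1, 0) = 1
  height(15) = 1 + max(-1, 1) = 2
  height(14) = 1 + max(0, 2) = 3
  height(23) = 1 + max(3, -1) = 4
  height(33) = 1 + max(-1, -1) = 0
  height(42) = 1 + max(0, -1) = 1
  height(28) = 1 + max(4, 1) = 5
  height(46) = 1 + max(5, -1) = 6
Height = 6


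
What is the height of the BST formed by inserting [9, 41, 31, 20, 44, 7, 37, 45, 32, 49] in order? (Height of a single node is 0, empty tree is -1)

Insertion order: [9, 41, 31, 20, 44, 7, 37, 45, 32, 49]
Tree (level-order array): [9, 7, 41, None, None, 31, 44, 20, 37, None, 45, None, None, 32, None, None, 49]
Compute height bottom-up (empty subtree = -1):
  height(7) = 1 + max(-1, -1) = 0
  height(20) = 1 + max(-1, -1) = 0
  height(32) = 1 + max(-1, -1) = 0
  height(37) = 1 + max(0, -1) = 1
  height(31) = 1 + max(0, 1) = 2
  height(49) = 1 + max(-1, -1) = 0
  height(45) = 1 + max(-1, 0) = 1
  height(44) = 1 + max(-1, 1) = 2
  height(41) = 1 + max(2, 2) = 3
  height(9) = 1 + max(0, 3) = 4
Height = 4


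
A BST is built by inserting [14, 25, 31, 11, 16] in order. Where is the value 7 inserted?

Starting tree (level order): [14, 11, 25, None, None, 16, 31]
Insertion path: 14 -> 11
Result: insert 7 as left child of 11
Final tree (level order): [14, 11, 25, 7, None, 16, 31]


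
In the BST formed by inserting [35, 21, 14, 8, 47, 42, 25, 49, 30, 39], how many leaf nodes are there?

Tree built from: [35, 21, 14, 8, 47, 42, 25, 49, 30, 39]
Tree (level-order array): [35, 21, 47, 14, 25, 42, 49, 8, None, None, 30, 39]
Rule: A leaf has 0 children.
Per-node child counts:
  node 35: 2 child(ren)
  node 21: 2 child(ren)
  node 14: 1 child(ren)
  node 8: 0 child(ren)
  node 25: 1 child(ren)
  node 30: 0 child(ren)
  node 47: 2 child(ren)
  node 42: 1 child(ren)
  node 39: 0 child(ren)
  node 49: 0 child(ren)
Matching nodes: [8, 30, 39, 49]
Count of leaf nodes: 4


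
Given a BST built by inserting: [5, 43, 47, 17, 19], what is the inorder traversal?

Tree insertion order: [5, 43, 47, 17, 19]
Tree (level-order array): [5, None, 43, 17, 47, None, 19]
Inorder traversal: [5, 17, 19, 43, 47]


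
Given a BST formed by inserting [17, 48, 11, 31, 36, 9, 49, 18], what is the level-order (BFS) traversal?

Tree insertion order: [17, 48, 11, 31, 36, 9, 49, 18]
Tree (level-order array): [17, 11, 48, 9, None, 31, 49, None, None, 18, 36]
BFS from the root, enqueuing left then right child of each popped node:
  queue [17] -> pop 17, enqueue [11, 48], visited so far: [17]
  queue [11, 48] -> pop 11, enqueue [9], visited so far: [17, 11]
  queue [48, 9] -> pop 48, enqueue [31, 49], visited so far: [17, 11, 48]
  queue [9, 31, 49] -> pop 9, enqueue [none], visited so far: [17, 11, 48, 9]
  queue [31, 49] -> pop 31, enqueue [18, 36], visited so far: [17, 11, 48, 9, 31]
  queue [49, 18, 36] -> pop 49, enqueue [none], visited so far: [17, 11, 48, 9, 31, 49]
  queue [18, 36] -> pop 18, enqueue [none], visited so far: [17, 11, 48, 9, 31, 49, 18]
  queue [36] -> pop 36, enqueue [none], visited so far: [17, 11, 48, 9, 31, 49, 18, 36]
Result: [17, 11, 48, 9, 31, 49, 18, 36]


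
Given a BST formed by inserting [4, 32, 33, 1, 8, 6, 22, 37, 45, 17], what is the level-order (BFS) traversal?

Tree insertion order: [4, 32, 33, 1, 8, 6, 22, 37, 45, 17]
Tree (level-order array): [4, 1, 32, None, None, 8, 33, 6, 22, None, 37, None, None, 17, None, None, 45]
BFS from the root, enqueuing left then right child of each popped node:
  queue [4] -> pop 4, enqueue [1, 32], visited so far: [4]
  queue [1, 32] -> pop 1, enqueue [none], visited so far: [4, 1]
  queue [32] -> pop 32, enqueue [8, 33], visited so far: [4, 1, 32]
  queue [8, 33] -> pop 8, enqueue [6, 22], visited so far: [4, 1, 32, 8]
  queue [33, 6, 22] -> pop 33, enqueue [37], visited so far: [4, 1, 32, 8, 33]
  queue [6, 22, 37] -> pop 6, enqueue [none], visited so far: [4, 1, 32, 8, 33, 6]
  queue [22, 37] -> pop 22, enqueue [17], visited so far: [4, 1, 32, 8, 33, 6, 22]
  queue [37, 17] -> pop 37, enqueue [45], visited so far: [4, 1, 32, 8, 33, 6, 22, 37]
  queue [17, 45] -> pop 17, enqueue [none], visited so far: [4, 1, 32, 8, 33, 6, 22, 37, 17]
  queue [45] -> pop 45, enqueue [none], visited so far: [4, 1, 32, 8, 33, 6, 22, 37, 17, 45]
Result: [4, 1, 32, 8, 33, 6, 22, 37, 17, 45]


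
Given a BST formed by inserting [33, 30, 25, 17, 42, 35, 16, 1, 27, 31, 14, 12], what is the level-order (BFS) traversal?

Tree insertion order: [33, 30, 25, 17, 42, 35, 16, 1, 27, 31, 14, 12]
Tree (level-order array): [33, 30, 42, 25, 31, 35, None, 17, 27, None, None, None, None, 16, None, None, None, 1, None, None, 14, 12]
BFS from the root, enqueuing left then right child of each popped node:
  queue [33] -> pop 33, enqueue [30, 42], visited so far: [33]
  queue [30, 42] -> pop 30, enqueue [25, 31], visited so far: [33, 30]
  queue [42, 25, 31] -> pop 42, enqueue [35], visited so far: [33, 30, 42]
  queue [25, 31, 35] -> pop 25, enqueue [17, 27], visited so far: [33, 30, 42, 25]
  queue [31, 35, 17, 27] -> pop 31, enqueue [none], visited so far: [33, 30, 42, 25, 31]
  queue [35, 17, 27] -> pop 35, enqueue [none], visited so far: [33, 30, 42, 25, 31, 35]
  queue [17, 27] -> pop 17, enqueue [16], visited so far: [33, 30, 42, 25, 31, 35, 17]
  queue [27, 16] -> pop 27, enqueue [none], visited so far: [33, 30, 42, 25, 31, 35, 17, 27]
  queue [16] -> pop 16, enqueue [1], visited so far: [33, 30, 42, 25, 31, 35, 17, 27, 16]
  queue [1] -> pop 1, enqueue [14], visited so far: [33, 30, 42, 25, 31, 35, 17, 27, 16, 1]
  queue [14] -> pop 14, enqueue [12], visited so far: [33, 30, 42, 25, 31, 35, 17, 27, 16, 1, 14]
  queue [12] -> pop 12, enqueue [none], visited so far: [33, 30, 42, 25, 31, 35, 17, 27, 16, 1, 14, 12]
Result: [33, 30, 42, 25, 31, 35, 17, 27, 16, 1, 14, 12]


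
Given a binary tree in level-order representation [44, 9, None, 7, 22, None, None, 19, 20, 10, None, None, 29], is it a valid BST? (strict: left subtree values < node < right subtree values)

Level-order array: [44, 9, None, 7, 22, None, None, 19, 20, 10, None, None, 29]
Validate using subtree bounds (lo, hi): at each node, require lo < value < hi,
then recurse left with hi=value and right with lo=value.
Preorder trace (stopping at first violation):
  at node 44 with bounds (-inf, +inf): OK
  at node 9 with bounds (-inf, 44): OK
  at node 7 with bounds (-inf, 9): OK
  at node 22 with bounds (9, 44): OK
  at node 19 with bounds (9, 22): OK
  at node 10 with bounds (9, 19): OK
  at node 20 with bounds (22, 44): VIOLATION
Node 20 violates its bound: not (22 < 20 < 44).
Result: Not a valid BST


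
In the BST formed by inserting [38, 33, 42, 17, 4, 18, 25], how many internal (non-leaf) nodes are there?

Tree built from: [38, 33, 42, 17, 4, 18, 25]
Tree (level-order array): [38, 33, 42, 17, None, None, None, 4, 18, None, None, None, 25]
Rule: An internal node has at least one child.
Per-node child counts:
  node 38: 2 child(ren)
  node 33: 1 child(ren)
  node 17: 2 child(ren)
  node 4: 0 child(ren)
  node 18: 1 child(ren)
  node 25: 0 child(ren)
  node 42: 0 child(ren)
Matching nodes: [38, 33, 17, 18]
Count of internal (non-leaf) nodes: 4


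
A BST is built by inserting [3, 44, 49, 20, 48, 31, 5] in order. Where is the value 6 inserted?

Starting tree (level order): [3, None, 44, 20, 49, 5, 31, 48]
Insertion path: 3 -> 44 -> 20 -> 5
Result: insert 6 as right child of 5
Final tree (level order): [3, None, 44, 20, 49, 5, 31, 48, None, None, 6]


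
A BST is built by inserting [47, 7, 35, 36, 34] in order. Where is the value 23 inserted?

Starting tree (level order): [47, 7, None, None, 35, 34, 36]
Insertion path: 47 -> 7 -> 35 -> 34
Result: insert 23 as left child of 34
Final tree (level order): [47, 7, None, None, 35, 34, 36, 23]


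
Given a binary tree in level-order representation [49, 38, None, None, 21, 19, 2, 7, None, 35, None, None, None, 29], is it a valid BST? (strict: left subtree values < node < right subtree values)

Level-order array: [49, 38, None, None, 21, 19, 2, 7, None, 35, None, None, None, 29]
Validate using subtree bounds (lo, hi): at each node, require lo < value < hi,
then recurse left with hi=value and right with lo=value.
Preorder trace (stopping at first violation):
  at node 49 with bounds (-inf, +inf): OK
  at node 38 with bounds (-inf, 49): OK
  at node 21 with bounds (38, 49): VIOLATION
Node 21 violates its bound: not (38 < 21 < 49).
Result: Not a valid BST


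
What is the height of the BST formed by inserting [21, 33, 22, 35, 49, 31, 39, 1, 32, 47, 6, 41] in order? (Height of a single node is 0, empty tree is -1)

Insertion order: [21, 33, 22, 35, 49, 31, 39, 1, 32, 47, 6, 41]
Tree (level-order array): [21, 1, 33, None, 6, 22, 35, None, None, None, 31, None, 49, None, 32, 39, None, None, None, None, 47, 41]
Compute height bottom-up (empty subtree = -1):
  height(6) = 1 + max(-1, -1) = 0
  height(1) = 1 + max(-1, 0) = 1
  height(32) = 1 + max(-1, -1) = 0
  height(31) = 1 + max(-1, 0) = 1
  height(22) = 1 + max(-1, 1) = 2
  height(41) = 1 + max(-1, -1) = 0
  height(47) = 1 + max(0, -1) = 1
  height(39) = 1 + max(-1, 1) = 2
  height(49) = 1 + max(2, -1) = 3
  height(35) = 1 + max(-1, 3) = 4
  height(33) = 1 + max(2, 4) = 5
  height(21) = 1 + max(1, 5) = 6
Height = 6


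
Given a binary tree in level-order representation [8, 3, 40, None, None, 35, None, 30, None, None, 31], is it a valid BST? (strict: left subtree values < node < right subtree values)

Level-order array: [8, 3, 40, None, None, 35, None, 30, None, None, 31]
Validate using subtree bounds (lo, hi): at each node, require lo < value < hi,
then recurse left with hi=value and right with lo=value.
Preorder trace (stopping at first violation):
  at node 8 with bounds (-inf, +inf): OK
  at node 3 with bounds (-inf, 8): OK
  at node 40 with bounds (8, +inf): OK
  at node 35 with bounds (8, 40): OK
  at node 30 with bounds (8, 35): OK
  at node 31 with bounds (30, 35): OK
No violation found at any node.
Result: Valid BST


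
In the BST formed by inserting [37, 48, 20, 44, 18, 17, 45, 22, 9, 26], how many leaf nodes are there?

Tree built from: [37, 48, 20, 44, 18, 17, 45, 22, 9, 26]
Tree (level-order array): [37, 20, 48, 18, 22, 44, None, 17, None, None, 26, None, 45, 9]
Rule: A leaf has 0 children.
Per-node child counts:
  node 37: 2 child(ren)
  node 20: 2 child(ren)
  node 18: 1 child(ren)
  node 17: 1 child(ren)
  node 9: 0 child(ren)
  node 22: 1 child(ren)
  node 26: 0 child(ren)
  node 48: 1 child(ren)
  node 44: 1 child(ren)
  node 45: 0 child(ren)
Matching nodes: [9, 26, 45]
Count of leaf nodes: 3


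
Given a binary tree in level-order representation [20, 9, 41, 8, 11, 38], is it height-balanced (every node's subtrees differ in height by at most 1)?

Tree (level-order array): [20, 9, 41, 8, 11, 38]
Definition: a tree is height-balanced if, at every node, |h(left) - h(right)| <= 1 (empty subtree has height -1).
Bottom-up per-node check:
  node 8: h_left=-1, h_right=-1, diff=0 [OK], height=0
  node 11: h_left=-1, h_right=-1, diff=0 [OK], height=0
  node 9: h_left=0, h_right=0, diff=0 [OK], height=1
  node 38: h_left=-1, h_right=-1, diff=0 [OK], height=0
  node 41: h_left=0, h_right=-1, diff=1 [OK], height=1
  node 20: h_left=1, h_right=1, diff=0 [OK], height=2
All nodes satisfy the balance condition.
Result: Balanced


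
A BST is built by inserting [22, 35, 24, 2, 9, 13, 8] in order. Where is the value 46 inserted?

Starting tree (level order): [22, 2, 35, None, 9, 24, None, 8, 13]
Insertion path: 22 -> 35
Result: insert 46 as right child of 35
Final tree (level order): [22, 2, 35, None, 9, 24, 46, 8, 13]


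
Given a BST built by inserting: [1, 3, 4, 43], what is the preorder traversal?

Tree insertion order: [1, 3, 4, 43]
Tree (level-order array): [1, None, 3, None, 4, None, 43]
Preorder traversal: [1, 3, 4, 43]


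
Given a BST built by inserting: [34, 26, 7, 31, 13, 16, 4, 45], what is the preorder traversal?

Tree insertion order: [34, 26, 7, 31, 13, 16, 4, 45]
Tree (level-order array): [34, 26, 45, 7, 31, None, None, 4, 13, None, None, None, None, None, 16]
Preorder traversal: [34, 26, 7, 4, 13, 16, 31, 45]


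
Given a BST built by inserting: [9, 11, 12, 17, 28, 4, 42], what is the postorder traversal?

Tree insertion order: [9, 11, 12, 17, 28, 4, 42]
Tree (level-order array): [9, 4, 11, None, None, None, 12, None, 17, None, 28, None, 42]
Postorder traversal: [4, 42, 28, 17, 12, 11, 9]


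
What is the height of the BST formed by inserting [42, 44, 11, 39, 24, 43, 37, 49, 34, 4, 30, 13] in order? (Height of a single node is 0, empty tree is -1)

Insertion order: [42, 44, 11, 39, 24, 43, 37, 49, 34, 4, 30, 13]
Tree (level-order array): [42, 11, 44, 4, 39, 43, 49, None, None, 24, None, None, None, None, None, 13, 37, None, None, 34, None, 30]
Compute height bottom-up (empty subtree = -1):
  height(4) = 1 + max(-1, -1) = 0
  height(13) = 1 + max(-1, -1) = 0
  height(30) = 1 + max(-1, -1) = 0
  height(34) = 1 + max(0, -1) = 1
  height(37) = 1 + max(1, -1) = 2
  height(24) = 1 + max(0, 2) = 3
  height(39) = 1 + max(3, -1) = 4
  height(11) = 1 + max(0, 4) = 5
  height(43) = 1 + max(-1, -1) = 0
  height(49) = 1 + max(-1, -1) = 0
  height(44) = 1 + max(0, 0) = 1
  height(42) = 1 + max(5, 1) = 6
Height = 6


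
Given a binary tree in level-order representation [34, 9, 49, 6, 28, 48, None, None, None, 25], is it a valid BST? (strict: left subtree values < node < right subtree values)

Level-order array: [34, 9, 49, 6, 28, 48, None, None, None, 25]
Validate using subtree bounds (lo, hi): at each node, require lo < value < hi,
then recurse left with hi=value and right with lo=value.
Preorder trace (stopping at first violation):
  at node 34 with bounds (-inf, +inf): OK
  at node 9 with bounds (-inf, 34): OK
  at node 6 with bounds (-inf, 9): OK
  at node 28 with bounds (9, 34): OK
  at node 25 with bounds (9, 28): OK
  at node 49 with bounds (34, +inf): OK
  at node 48 with bounds (34, 49): OK
No violation found at any node.
Result: Valid BST


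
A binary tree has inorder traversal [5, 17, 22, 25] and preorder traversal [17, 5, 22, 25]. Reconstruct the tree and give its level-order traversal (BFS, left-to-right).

Inorder:  [5, 17, 22, 25]
Preorder: [17, 5, 22, 25]
Algorithm: preorder visits root first, so consume preorder in order;
for each root, split the current inorder slice at that value into
left-subtree inorder and right-subtree inorder, then recurse.
Recursive splits:
  root=17; inorder splits into left=[5], right=[22, 25]
  root=5; inorder splits into left=[], right=[]
  root=22; inorder splits into left=[], right=[25]
  root=25; inorder splits into left=[], right=[]
Reconstructed level-order: [17, 5, 22, 25]


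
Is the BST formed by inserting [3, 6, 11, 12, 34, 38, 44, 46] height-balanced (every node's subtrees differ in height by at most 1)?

Tree (level-order array): [3, None, 6, None, 11, None, 12, None, 34, None, 38, None, 44, None, 46]
Definition: a tree is height-balanced if, at every node, |h(left) - h(right)| <= 1 (empty subtree has height -1).
Bottom-up per-node check:
  node 46: h_left=-1, h_right=-1, diff=0 [OK], height=0
  node 44: h_left=-1, h_right=0, diff=1 [OK], height=1
  node 38: h_left=-1, h_right=1, diff=2 [FAIL (|-1-1|=2 > 1)], height=2
  node 34: h_left=-1, h_right=2, diff=3 [FAIL (|-1-2|=3 > 1)], height=3
  node 12: h_left=-1, h_right=3, diff=4 [FAIL (|-1-3|=4 > 1)], height=4
  node 11: h_left=-1, h_right=4, diff=5 [FAIL (|-1-4|=5 > 1)], height=5
  node 6: h_left=-1, h_right=5, diff=6 [FAIL (|-1-5|=6 > 1)], height=6
  node 3: h_left=-1, h_right=6, diff=7 [FAIL (|-1-6|=7 > 1)], height=7
Node 38 violates the condition: |-1 - 1| = 2 > 1.
Result: Not balanced


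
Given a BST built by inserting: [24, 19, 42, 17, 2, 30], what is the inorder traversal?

Tree insertion order: [24, 19, 42, 17, 2, 30]
Tree (level-order array): [24, 19, 42, 17, None, 30, None, 2]
Inorder traversal: [2, 17, 19, 24, 30, 42]


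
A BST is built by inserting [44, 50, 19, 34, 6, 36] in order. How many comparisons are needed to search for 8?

Search path for 8: 44 -> 19 -> 6
Found: False
Comparisons: 3


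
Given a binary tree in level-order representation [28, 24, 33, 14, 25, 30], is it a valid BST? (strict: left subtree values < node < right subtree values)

Level-order array: [28, 24, 33, 14, 25, 30]
Validate using subtree bounds (lo, hi): at each node, require lo < value < hi,
then recurse left with hi=value and right with lo=value.
Preorder trace (stopping at first violation):
  at node 28 with bounds (-inf, +inf): OK
  at node 24 with bounds (-inf, 28): OK
  at node 14 with bounds (-inf, 24): OK
  at node 25 with bounds (24, 28): OK
  at node 33 with bounds (28, +inf): OK
  at node 30 with bounds (28, 33): OK
No violation found at any node.
Result: Valid BST


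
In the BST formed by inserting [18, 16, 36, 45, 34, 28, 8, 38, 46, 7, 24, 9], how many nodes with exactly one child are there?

Tree built from: [18, 16, 36, 45, 34, 28, 8, 38, 46, 7, 24, 9]
Tree (level-order array): [18, 16, 36, 8, None, 34, 45, 7, 9, 28, None, 38, 46, None, None, None, None, 24]
Rule: These are nodes with exactly 1 non-null child.
Per-node child counts:
  node 18: 2 child(ren)
  node 16: 1 child(ren)
  node 8: 2 child(ren)
  node 7: 0 child(ren)
  node 9: 0 child(ren)
  node 36: 2 child(ren)
  node 34: 1 child(ren)
  node 28: 1 child(ren)
  node 24: 0 child(ren)
  node 45: 2 child(ren)
  node 38: 0 child(ren)
  node 46: 0 child(ren)
Matching nodes: [16, 34, 28]
Count of nodes with exactly one child: 3


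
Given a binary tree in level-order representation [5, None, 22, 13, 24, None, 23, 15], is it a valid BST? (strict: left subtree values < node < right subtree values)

Level-order array: [5, None, 22, 13, 24, None, 23, 15]
Validate using subtree bounds (lo, hi): at each node, require lo < value < hi,
then recurse left with hi=value and right with lo=value.
Preorder trace (stopping at first violation):
  at node 5 with bounds (-inf, +inf): OK
  at node 22 with bounds (5, +inf): OK
  at node 13 with bounds (5, 22): OK
  at node 23 with bounds (13, 22): VIOLATION
Node 23 violates its bound: not (13 < 23 < 22).
Result: Not a valid BST


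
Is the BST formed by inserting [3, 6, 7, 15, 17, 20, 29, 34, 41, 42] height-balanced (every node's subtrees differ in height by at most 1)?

Tree (level-order array): [3, None, 6, None, 7, None, 15, None, 17, None, 20, None, 29, None, 34, None, 41, None, 42]
Definition: a tree is height-balanced if, at every node, |h(left) - h(right)| <= 1 (empty subtree has height -1).
Bottom-up per-node check:
  node 42: h_left=-1, h_right=-1, diff=0 [OK], height=0
  node 41: h_left=-1, h_right=0, diff=1 [OK], height=1
  node 34: h_left=-1, h_right=1, diff=2 [FAIL (|-1-1|=2 > 1)], height=2
  node 29: h_left=-1, h_right=2, diff=3 [FAIL (|-1-2|=3 > 1)], height=3
  node 20: h_left=-1, h_right=3, diff=4 [FAIL (|-1-3|=4 > 1)], height=4
  node 17: h_left=-1, h_right=4, diff=5 [FAIL (|-1-4|=5 > 1)], height=5
  node 15: h_left=-1, h_right=5, diff=6 [FAIL (|-1-5|=6 > 1)], height=6
  node 7: h_left=-1, h_right=6, diff=7 [FAIL (|-1-6|=7 > 1)], height=7
  node 6: h_left=-1, h_right=7, diff=8 [FAIL (|-1-7|=8 > 1)], height=8
  node 3: h_left=-1, h_right=8, diff=9 [FAIL (|-1-8|=9 > 1)], height=9
Node 34 violates the condition: |-1 - 1| = 2 > 1.
Result: Not balanced


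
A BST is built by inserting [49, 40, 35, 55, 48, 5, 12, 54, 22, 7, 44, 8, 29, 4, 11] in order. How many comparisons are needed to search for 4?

Search path for 4: 49 -> 40 -> 35 -> 5 -> 4
Found: True
Comparisons: 5


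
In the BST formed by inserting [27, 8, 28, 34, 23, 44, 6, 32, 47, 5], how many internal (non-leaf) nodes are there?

Tree built from: [27, 8, 28, 34, 23, 44, 6, 32, 47, 5]
Tree (level-order array): [27, 8, 28, 6, 23, None, 34, 5, None, None, None, 32, 44, None, None, None, None, None, 47]
Rule: An internal node has at least one child.
Per-node child counts:
  node 27: 2 child(ren)
  node 8: 2 child(ren)
  node 6: 1 child(ren)
  node 5: 0 child(ren)
  node 23: 0 child(ren)
  node 28: 1 child(ren)
  node 34: 2 child(ren)
  node 32: 0 child(ren)
  node 44: 1 child(ren)
  node 47: 0 child(ren)
Matching nodes: [27, 8, 6, 28, 34, 44]
Count of internal (non-leaf) nodes: 6


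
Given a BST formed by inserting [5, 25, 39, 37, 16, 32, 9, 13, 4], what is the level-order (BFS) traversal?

Tree insertion order: [5, 25, 39, 37, 16, 32, 9, 13, 4]
Tree (level-order array): [5, 4, 25, None, None, 16, 39, 9, None, 37, None, None, 13, 32]
BFS from the root, enqueuing left then right child of each popped node:
  queue [5] -> pop 5, enqueue [4, 25], visited so far: [5]
  queue [4, 25] -> pop 4, enqueue [none], visited so far: [5, 4]
  queue [25] -> pop 25, enqueue [16, 39], visited so far: [5, 4, 25]
  queue [16, 39] -> pop 16, enqueue [9], visited so far: [5, 4, 25, 16]
  queue [39, 9] -> pop 39, enqueue [37], visited so far: [5, 4, 25, 16, 39]
  queue [9, 37] -> pop 9, enqueue [13], visited so far: [5, 4, 25, 16, 39, 9]
  queue [37, 13] -> pop 37, enqueue [32], visited so far: [5, 4, 25, 16, 39, 9, 37]
  queue [13, 32] -> pop 13, enqueue [none], visited so far: [5, 4, 25, 16, 39, 9, 37, 13]
  queue [32] -> pop 32, enqueue [none], visited so far: [5, 4, 25, 16, 39, 9, 37, 13, 32]
Result: [5, 4, 25, 16, 39, 9, 37, 13, 32]


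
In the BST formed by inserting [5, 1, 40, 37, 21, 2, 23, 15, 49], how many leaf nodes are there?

Tree built from: [5, 1, 40, 37, 21, 2, 23, 15, 49]
Tree (level-order array): [5, 1, 40, None, 2, 37, 49, None, None, 21, None, None, None, 15, 23]
Rule: A leaf has 0 children.
Per-node child counts:
  node 5: 2 child(ren)
  node 1: 1 child(ren)
  node 2: 0 child(ren)
  node 40: 2 child(ren)
  node 37: 1 child(ren)
  node 21: 2 child(ren)
  node 15: 0 child(ren)
  node 23: 0 child(ren)
  node 49: 0 child(ren)
Matching nodes: [2, 15, 23, 49]
Count of leaf nodes: 4


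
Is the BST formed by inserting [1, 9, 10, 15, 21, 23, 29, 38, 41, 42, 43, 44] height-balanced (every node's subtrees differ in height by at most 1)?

Tree (level-order array): [1, None, 9, None, 10, None, 15, None, 21, None, 23, None, 29, None, 38, None, 41, None, 42, None, 43, None, 44]
Definition: a tree is height-balanced if, at every node, |h(left) - h(right)| <= 1 (empty subtree has height -1).
Bottom-up per-node check:
  node 44: h_left=-1, h_right=-1, diff=0 [OK], height=0
  node 43: h_left=-1, h_right=0, diff=1 [OK], height=1
  node 42: h_left=-1, h_right=1, diff=2 [FAIL (|-1-1|=2 > 1)], height=2
  node 41: h_left=-1, h_right=2, diff=3 [FAIL (|-1-2|=3 > 1)], height=3
  node 38: h_left=-1, h_right=3, diff=4 [FAIL (|-1-3|=4 > 1)], height=4
  node 29: h_left=-1, h_right=4, diff=5 [FAIL (|-1-4|=5 > 1)], height=5
  node 23: h_left=-1, h_right=5, diff=6 [FAIL (|-1-5|=6 > 1)], height=6
  node 21: h_left=-1, h_right=6, diff=7 [FAIL (|-1-6|=7 > 1)], height=7
  node 15: h_left=-1, h_right=7, diff=8 [FAIL (|-1-7|=8 > 1)], height=8
  node 10: h_left=-1, h_right=8, diff=9 [FAIL (|-1-8|=9 > 1)], height=9
  node 9: h_left=-1, h_right=9, diff=10 [FAIL (|-1-9|=10 > 1)], height=10
  node 1: h_left=-1, h_right=10, diff=11 [FAIL (|-1-10|=11 > 1)], height=11
Node 42 violates the condition: |-1 - 1| = 2 > 1.
Result: Not balanced


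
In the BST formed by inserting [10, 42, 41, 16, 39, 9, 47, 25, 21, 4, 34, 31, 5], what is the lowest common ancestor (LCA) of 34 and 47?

Tree insertion order: [10, 42, 41, 16, 39, 9, 47, 25, 21, 4, 34, 31, 5]
Tree (level-order array): [10, 9, 42, 4, None, 41, 47, None, 5, 16, None, None, None, None, None, None, 39, 25, None, 21, 34, None, None, 31]
In a BST, the LCA of p=34, q=47 is the first node v on the
root-to-leaf path with p <= v <= q (go left if both < v, right if both > v).
Walk from root:
  at 10: both 34 and 47 > 10, go right
  at 42: 34 <= 42 <= 47, this is the LCA
LCA = 42


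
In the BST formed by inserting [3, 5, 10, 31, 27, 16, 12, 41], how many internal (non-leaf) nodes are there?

Tree built from: [3, 5, 10, 31, 27, 16, 12, 41]
Tree (level-order array): [3, None, 5, None, 10, None, 31, 27, 41, 16, None, None, None, 12]
Rule: An internal node has at least one child.
Per-node child counts:
  node 3: 1 child(ren)
  node 5: 1 child(ren)
  node 10: 1 child(ren)
  node 31: 2 child(ren)
  node 27: 1 child(ren)
  node 16: 1 child(ren)
  node 12: 0 child(ren)
  node 41: 0 child(ren)
Matching nodes: [3, 5, 10, 31, 27, 16]
Count of internal (non-leaf) nodes: 6


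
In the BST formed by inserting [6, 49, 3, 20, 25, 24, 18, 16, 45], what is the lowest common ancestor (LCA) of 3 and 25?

Tree insertion order: [6, 49, 3, 20, 25, 24, 18, 16, 45]
Tree (level-order array): [6, 3, 49, None, None, 20, None, 18, 25, 16, None, 24, 45]
In a BST, the LCA of p=3, q=25 is the first node v on the
root-to-leaf path with p <= v <= q (go left if both < v, right if both > v).
Walk from root:
  at 6: 3 <= 6 <= 25, this is the LCA
LCA = 6


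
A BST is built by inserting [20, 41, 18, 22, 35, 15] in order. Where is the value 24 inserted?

Starting tree (level order): [20, 18, 41, 15, None, 22, None, None, None, None, 35]
Insertion path: 20 -> 41 -> 22 -> 35
Result: insert 24 as left child of 35
Final tree (level order): [20, 18, 41, 15, None, 22, None, None, None, None, 35, 24]


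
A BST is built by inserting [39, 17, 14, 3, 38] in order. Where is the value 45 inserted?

Starting tree (level order): [39, 17, None, 14, 38, 3]
Insertion path: 39
Result: insert 45 as right child of 39
Final tree (level order): [39, 17, 45, 14, 38, None, None, 3]


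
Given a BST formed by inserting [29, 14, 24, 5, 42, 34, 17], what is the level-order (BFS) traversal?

Tree insertion order: [29, 14, 24, 5, 42, 34, 17]
Tree (level-order array): [29, 14, 42, 5, 24, 34, None, None, None, 17]
BFS from the root, enqueuing left then right child of each popped node:
  queue [29] -> pop 29, enqueue [14, 42], visited so far: [29]
  queue [14, 42] -> pop 14, enqueue [5, 24], visited so far: [29, 14]
  queue [42, 5, 24] -> pop 42, enqueue [34], visited so far: [29, 14, 42]
  queue [5, 24, 34] -> pop 5, enqueue [none], visited so far: [29, 14, 42, 5]
  queue [24, 34] -> pop 24, enqueue [17], visited so far: [29, 14, 42, 5, 24]
  queue [34, 17] -> pop 34, enqueue [none], visited so far: [29, 14, 42, 5, 24, 34]
  queue [17] -> pop 17, enqueue [none], visited so far: [29, 14, 42, 5, 24, 34, 17]
Result: [29, 14, 42, 5, 24, 34, 17]


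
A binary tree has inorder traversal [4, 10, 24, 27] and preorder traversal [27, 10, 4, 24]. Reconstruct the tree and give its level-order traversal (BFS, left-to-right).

Inorder:  [4, 10, 24, 27]
Preorder: [27, 10, 4, 24]
Algorithm: preorder visits root first, so consume preorder in order;
for each root, split the current inorder slice at that value into
left-subtree inorder and right-subtree inorder, then recurse.
Recursive splits:
  root=27; inorder splits into left=[4, 10, 24], right=[]
  root=10; inorder splits into left=[4], right=[24]
  root=4; inorder splits into left=[], right=[]
  root=24; inorder splits into left=[], right=[]
Reconstructed level-order: [27, 10, 4, 24]


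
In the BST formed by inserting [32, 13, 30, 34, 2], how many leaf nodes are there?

Tree built from: [32, 13, 30, 34, 2]
Tree (level-order array): [32, 13, 34, 2, 30]
Rule: A leaf has 0 children.
Per-node child counts:
  node 32: 2 child(ren)
  node 13: 2 child(ren)
  node 2: 0 child(ren)
  node 30: 0 child(ren)
  node 34: 0 child(ren)
Matching nodes: [2, 30, 34]
Count of leaf nodes: 3


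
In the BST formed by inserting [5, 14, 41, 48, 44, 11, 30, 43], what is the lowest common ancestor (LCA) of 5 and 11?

Tree insertion order: [5, 14, 41, 48, 44, 11, 30, 43]
Tree (level-order array): [5, None, 14, 11, 41, None, None, 30, 48, None, None, 44, None, 43]
In a BST, the LCA of p=5, q=11 is the first node v on the
root-to-leaf path with p <= v <= q (go left if both < v, right if both > v).
Walk from root:
  at 5: 5 <= 5 <= 11, this is the LCA
LCA = 5


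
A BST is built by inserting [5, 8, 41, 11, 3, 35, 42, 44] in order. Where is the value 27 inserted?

Starting tree (level order): [5, 3, 8, None, None, None, 41, 11, 42, None, 35, None, 44]
Insertion path: 5 -> 8 -> 41 -> 11 -> 35
Result: insert 27 as left child of 35
Final tree (level order): [5, 3, 8, None, None, None, 41, 11, 42, None, 35, None, 44, 27]


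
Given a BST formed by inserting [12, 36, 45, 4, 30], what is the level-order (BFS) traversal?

Tree insertion order: [12, 36, 45, 4, 30]
Tree (level-order array): [12, 4, 36, None, None, 30, 45]
BFS from the root, enqueuing left then right child of each popped node:
  queue [12] -> pop 12, enqueue [4, 36], visited so far: [12]
  queue [4, 36] -> pop 4, enqueue [none], visited so far: [12, 4]
  queue [36] -> pop 36, enqueue [30, 45], visited so far: [12, 4, 36]
  queue [30, 45] -> pop 30, enqueue [none], visited so far: [12, 4, 36, 30]
  queue [45] -> pop 45, enqueue [none], visited so far: [12, 4, 36, 30, 45]
Result: [12, 4, 36, 30, 45]


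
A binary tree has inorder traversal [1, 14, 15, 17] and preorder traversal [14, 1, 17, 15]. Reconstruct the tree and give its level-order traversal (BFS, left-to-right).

Inorder:  [1, 14, 15, 17]
Preorder: [14, 1, 17, 15]
Algorithm: preorder visits root first, so consume preorder in order;
for each root, split the current inorder slice at that value into
left-subtree inorder and right-subtree inorder, then recurse.
Recursive splits:
  root=14; inorder splits into left=[1], right=[15, 17]
  root=1; inorder splits into left=[], right=[]
  root=17; inorder splits into left=[15], right=[]
  root=15; inorder splits into left=[], right=[]
Reconstructed level-order: [14, 1, 17, 15]


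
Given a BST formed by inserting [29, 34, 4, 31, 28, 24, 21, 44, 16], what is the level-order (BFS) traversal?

Tree insertion order: [29, 34, 4, 31, 28, 24, 21, 44, 16]
Tree (level-order array): [29, 4, 34, None, 28, 31, 44, 24, None, None, None, None, None, 21, None, 16]
BFS from the root, enqueuing left then right child of each popped node:
  queue [29] -> pop 29, enqueue [4, 34], visited so far: [29]
  queue [4, 34] -> pop 4, enqueue [28], visited so far: [29, 4]
  queue [34, 28] -> pop 34, enqueue [31, 44], visited so far: [29, 4, 34]
  queue [28, 31, 44] -> pop 28, enqueue [24], visited so far: [29, 4, 34, 28]
  queue [31, 44, 24] -> pop 31, enqueue [none], visited so far: [29, 4, 34, 28, 31]
  queue [44, 24] -> pop 44, enqueue [none], visited so far: [29, 4, 34, 28, 31, 44]
  queue [24] -> pop 24, enqueue [21], visited so far: [29, 4, 34, 28, 31, 44, 24]
  queue [21] -> pop 21, enqueue [16], visited so far: [29, 4, 34, 28, 31, 44, 24, 21]
  queue [16] -> pop 16, enqueue [none], visited so far: [29, 4, 34, 28, 31, 44, 24, 21, 16]
Result: [29, 4, 34, 28, 31, 44, 24, 21, 16]


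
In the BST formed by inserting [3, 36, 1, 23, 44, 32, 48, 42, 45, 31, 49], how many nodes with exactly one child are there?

Tree built from: [3, 36, 1, 23, 44, 32, 48, 42, 45, 31, 49]
Tree (level-order array): [3, 1, 36, None, None, 23, 44, None, 32, 42, 48, 31, None, None, None, 45, 49]
Rule: These are nodes with exactly 1 non-null child.
Per-node child counts:
  node 3: 2 child(ren)
  node 1: 0 child(ren)
  node 36: 2 child(ren)
  node 23: 1 child(ren)
  node 32: 1 child(ren)
  node 31: 0 child(ren)
  node 44: 2 child(ren)
  node 42: 0 child(ren)
  node 48: 2 child(ren)
  node 45: 0 child(ren)
  node 49: 0 child(ren)
Matching nodes: [23, 32]
Count of nodes with exactly one child: 2


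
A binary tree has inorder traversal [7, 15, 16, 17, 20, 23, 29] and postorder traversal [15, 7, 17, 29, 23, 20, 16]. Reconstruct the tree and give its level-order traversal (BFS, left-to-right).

Inorder:   [7, 15, 16, 17, 20, 23, 29]
Postorder: [15, 7, 17, 29, 23, 20, 16]
Algorithm: postorder visits root last, so walk postorder right-to-left;
each value is the root of the current inorder slice — split it at that
value, recurse on the right subtree first, then the left.
Recursive splits:
  root=16; inorder splits into left=[7, 15], right=[17, 20, 23, 29]
  root=20; inorder splits into left=[17], right=[23, 29]
  root=23; inorder splits into left=[], right=[29]
  root=29; inorder splits into left=[], right=[]
  root=17; inorder splits into left=[], right=[]
  root=7; inorder splits into left=[], right=[15]
  root=15; inorder splits into left=[], right=[]
Reconstructed level-order: [16, 7, 20, 15, 17, 23, 29]


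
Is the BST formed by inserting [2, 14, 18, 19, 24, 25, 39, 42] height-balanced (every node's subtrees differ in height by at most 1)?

Tree (level-order array): [2, None, 14, None, 18, None, 19, None, 24, None, 25, None, 39, None, 42]
Definition: a tree is height-balanced if, at every node, |h(left) - h(right)| <= 1 (empty subtree has height -1).
Bottom-up per-node check:
  node 42: h_left=-1, h_right=-1, diff=0 [OK], height=0
  node 39: h_left=-1, h_right=0, diff=1 [OK], height=1
  node 25: h_left=-1, h_right=1, diff=2 [FAIL (|-1-1|=2 > 1)], height=2
  node 24: h_left=-1, h_right=2, diff=3 [FAIL (|-1-2|=3 > 1)], height=3
  node 19: h_left=-1, h_right=3, diff=4 [FAIL (|-1-3|=4 > 1)], height=4
  node 18: h_left=-1, h_right=4, diff=5 [FAIL (|-1-4|=5 > 1)], height=5
  node 14: h_left=-1, h_right=5, diff=6 [FAIL (|-1-5|=6 > 1)], height=6
  node 2: h_left=-1, h_right=6, diff=7 [FAIL (|-1-6|=7 > 1)], height=7
Node 25 violates the condition: |-1 - 1| = 2 > 1.
Result: Not balanced


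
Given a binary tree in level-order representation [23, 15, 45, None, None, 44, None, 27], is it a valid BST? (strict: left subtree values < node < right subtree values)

Level-order array: [23, 15, 45, None, None, 44, None, 27]
Validate using subtree bounds (lo, hi): at each node, require lo < value < hi,
then recurse left with hi=value and right with lo=value.
Preorder trace (stopping at first violation):
  at node 23 with bounds (-inf, +inf): OK
  at node 15 with bounds (-inf, 23): OK
  at node 45 with bounds (23, +inf): OK
  at node 44 with bounds (23, 45): OK
  at node 27 with bounds (23, 44): OK
No violation found at any node.
Result: Valid BST


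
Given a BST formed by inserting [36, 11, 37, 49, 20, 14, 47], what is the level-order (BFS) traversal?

Tree insertion order: [36, 11, 37, 49, 20, 14, 47]
Tree (level-order array): [36, 11, 37, None, 20, None, 49, 14, None, 47]
BFS from the root, enqueuing left then right child of each popped node:
  queue [36] -> pop 36, enqueue [11, 37], visited so far: [36]
  queue [11, 37] -> pop 11, enqueue [20], visited so far: [36, 11]
  queue [37, 20] -> pop 37, enqueue [49], visited so far: [36, 11, 37]
  queue [20, 49] -> pop 20, enqueue [14], visited so far: [36, 11, 37, 20]
  queue [49, 14] -> pop 49, enqueue [47], visited so far: [36, 11, 37, 20, 49]
  queue [14, 47] -> pop 14, enqueue [none], visited so far: [36, 11, 37, 20, 49, 14]
  queue [47] -> pop 47, enqueue [none], visited so far: [36, 11, 37, 20, 49, 14, 47]
Result: [36, 11, 37, 20, 49, 14, 47]


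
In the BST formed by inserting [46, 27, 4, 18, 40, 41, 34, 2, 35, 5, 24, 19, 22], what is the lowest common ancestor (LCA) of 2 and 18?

Tree insertion order: [46, 27, 4, 18, 40, 41, 34, 2, 35, 5, 24, 19, 22]
Tree (level-order array): [46, 27, None, 4, 40, 2, 18, 34, 41, None, None, 5, 24, None, 35, None, None, None, None, 19, None, None, None, None, 22]
In a BST, the LCA of p=2, q=18 is the first node v on the
root-to-leaf path with p <= v <= q (go left if both < v, right if both > v).
Walk from root:
  at 46: both 2 and 18 < 46, go left
  at 27: both 2 and 18 < 27, go left
  at 4: 2 <= 4 <= 18, this is the LCA
LCA = 4


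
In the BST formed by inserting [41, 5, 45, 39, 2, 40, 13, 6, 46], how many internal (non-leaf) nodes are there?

Tree built from: [41, 5, 45, 39, 2, 40, 13, 6, 46]
Tree (level-order array): [41, 5, 45, 2, 39, None, 46, None, None, 13, 40, None, None, 6]
Rule: An internal node has at least one child.
Per-node child counts:
  node 41: 2 child(ren)
  node 5: 2 child(ren)
  node 2: 0 child(ren)
  node 39: 2 child(ren)
  node 13: 1 child(ren)
  node 6: 0 child(ren)
  node 40: 0 child(ren)
  node 45: 1 child(ren)
  node 46: 0 child(ren)
Matching nodes: [41, 5, 39, 13, 45]
Count of internal (non-leaf) nodes: 5


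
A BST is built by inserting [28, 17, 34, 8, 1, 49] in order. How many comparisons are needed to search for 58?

Search path for 58: 28 -> 34 -> 49
Found: False
Comparisons: 3


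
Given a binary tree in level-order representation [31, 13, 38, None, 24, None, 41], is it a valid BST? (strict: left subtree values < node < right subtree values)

Level-order array: [31, 13, 38, None, 24, None, 41]
Validate using subtree bounds (lo, hi): at each node, require lo < value < hi,
then recurse left with hi=value and right with lo=value.
Preorder trace (stopping at first violation):
  at node 31 with bounds (-inf, +inf): OK
  at node 13 with bounds (-inf, 31): OK
  at node 24 with bounds (13, 31): OK
  at node 38 with bounds (31, +inf): OK
  at node 41 with bounds (38, +inf): OK
No violation found at any node.
Result: Valid BST


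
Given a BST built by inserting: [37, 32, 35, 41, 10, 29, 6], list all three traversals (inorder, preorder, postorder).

Tree insertion order: [37, 32, 35, 41, 10, 29, 6]
Tree (level-order array): [37, 32, 41, 10, 35, None, None, 6, 29]
Inorder (L, root, R): [6, 10, 29, 32, 35, 37, 41]
Preorder (root, L, R): [37, 32, 10, 6, 29, 35, 41]
Postorder (L, R, root): [6, 29, 10, 35, 32, 41, 37]


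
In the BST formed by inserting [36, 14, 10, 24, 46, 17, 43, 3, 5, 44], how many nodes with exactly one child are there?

Tree built from: [36, 14, 10, 24, 46, 17, 43, 3, 5, 44]
Tree (level-order array): [36, 14, 46, 10, 24, 43, None, 3, None, 17, None, None, 44, None, 5]
Rule: These are nodes with exactly 1 non-null child.
Per-node child counts:
  node 36: 2 child(ren)
  node 14: 2 child(ren)
  node 10: 1 child(ren)
  node 3: 1 child(ren)
  node 5: 0 child(ren)
  node 24: 1 child(ren)
  node 17: 0 child(ren)
  node 46: 1 child(ren)
  node 43: 1 child(ren)
  node 44: 0 child(ren)
Matching nodes: [10, 3, 24, 46, 43]
Count of nodes with exactly one child: 5


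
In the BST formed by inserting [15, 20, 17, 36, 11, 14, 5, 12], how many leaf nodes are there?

Tree built from: [15, 20, 17, 36, 11, 14, 5, 12]
Tree (level-order array): [15, 11, 20, 5, 14, 17, 36, None, None, 12]
Rule: A leaf has 0 children.
Per-node child counts:
  node 15: 2 child(ren)
  node 11: 2 child(ren)
  node 5: 0 child(ren)
  node 14: 1 child(ren)
  node 12: 0 child(ren)
  node 20: 2 child(ren)
  node 17: 0 child(ren)
  node 36: 0 child(ren)
Matching nodes: [5, 12, 17, 36]
Count of leaf nodes: 4
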